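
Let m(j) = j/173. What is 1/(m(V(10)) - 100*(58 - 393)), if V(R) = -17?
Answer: 173/5795483 ≈ 2.9851e-5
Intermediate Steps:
m(j) = j/173 (m(j) = j*(1/173) = j/173)
1/(m(V(10)) - 100*(58 - 393)) = 1/((1/173)*(-17) - 100*(58 - 393)) = 1/(-17/173 - 100*(-335)) = 1/(-17/173 + 33500) = 1/(5795483/173) = 173/5795483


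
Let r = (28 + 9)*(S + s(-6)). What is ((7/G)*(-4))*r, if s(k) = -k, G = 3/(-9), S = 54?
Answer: 186480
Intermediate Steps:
G = -⅓ (G = 3*(-⅑) = -⅓ ≈ -0.33333)
r = 2220 (r = (28 + 9)*(54 - 1*(-6)) = 37*(54 + 6) = 37*60 = 2220)
((7/G)*(-4))*r = ((7/(-⅓))*(-4))*2220 = ((7*(-3))*(-4))*2220 = -21*(-4)*2220 = 84*2220 = 186480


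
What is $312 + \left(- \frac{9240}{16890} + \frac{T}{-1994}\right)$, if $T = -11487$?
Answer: $\frac{356111093}{1122622} \approx 317.21$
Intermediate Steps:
$312 + \left(- \frac{9240}{16890} + \frac{T}{-1994}\right) = 312 - \left(- \frac{11487}{1994} + \frac{308}{563}\right) = 312 - - \frac{5853029}{1122622} = 312 + \left(- \frac{308}{563} + \frac{11487}{1994}\right) = 312 + \frac{5853029}{1122622} = \frac{356111093}{1122622}$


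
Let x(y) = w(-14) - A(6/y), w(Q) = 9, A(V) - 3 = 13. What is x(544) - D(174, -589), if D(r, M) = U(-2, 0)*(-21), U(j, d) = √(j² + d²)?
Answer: 35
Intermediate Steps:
A(V) = 16 (A(V) = 3 + 13 = 16)
U(j, d) = √(d² + j²)
x(y) = -7 (x(y) = 9 - 1*16 = 9 - 16 = -7)
D(r, M) = -42 (D(r, M) = √(0² + (-2)²)*(-21) = √(0 + 4)*(-21) = √4*(-21) = 2*(-21) = -42)
x(544) - D(174, -589) = -7 - 1*(-42) = -7 + 42 = 35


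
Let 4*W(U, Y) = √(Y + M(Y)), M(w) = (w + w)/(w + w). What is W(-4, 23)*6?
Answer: 3*√6 ≈ 7.3485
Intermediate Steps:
M(w) = 1 (M(w) = (2*w)/((2*w)) = (2*w)*(1/(2*w)) = 1)
W(U, Y) = √(1 + Y)/4 (W(U, Y) = √(Y + 1)/4 = √(1 + Y)/4)
W(-4, 23)*6 = (√(1 + 23)/4)*6 = (√24/4)*6 = ((2*√6)/4)*6 = (√6/2)*6 = 3*√6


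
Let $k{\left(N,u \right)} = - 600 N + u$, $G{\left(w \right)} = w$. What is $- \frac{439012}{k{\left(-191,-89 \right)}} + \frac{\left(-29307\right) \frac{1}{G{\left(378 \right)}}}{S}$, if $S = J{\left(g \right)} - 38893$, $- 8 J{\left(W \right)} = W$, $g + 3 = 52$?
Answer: $- \frac{8602425431072}{2245006362249} \approx -3.8318$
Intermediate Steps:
$g = 49$ ($g = -3 + 52 = 49$)
$J{\left(W \right)} = - \frac{W}{8}$
$k{\left(N,u \right)} = u - 600 N$
$S = - \frac{311193}{8}$ ($S = \left(- \frac{1}{8}\right) 49 - 38893 = - \frac{49}{8} - 38893 = - \frac{311193}{8} \approx -38899.0$)
$- \frac{439012}{k{\left(-191,-89 \right)}} + \frac{\left(-29307\right) \frac{1}{G{\left(378 \right)}}}{S} = - \frac{439012}{-89 - -114600} + \frac{\left(-29307\right) \frac{1}{378}}{- \frac{311193}{8}} = - \frac{439012}{-89 + 114600} + \left(-29307\right) \frac{1}{378} \left(- \frac{8}{311193}\right) = - \frac{439012}{114511} - - \frac{39076}{19605159} = \left(-439012\right) \frac{1}{114511} + \frac{39076}{19605159} = - \frac{439012}{114511} + \frac{39076}{19605159} = - \frac{8602425431072}{2245006362249}$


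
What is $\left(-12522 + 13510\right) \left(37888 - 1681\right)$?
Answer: $35772516$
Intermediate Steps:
$\left(-12522 + 13510\right) \left(37888 - 1681\right) = 988 \left(37888 - 1681\right) = 988 \cdot 36207 = 35772516$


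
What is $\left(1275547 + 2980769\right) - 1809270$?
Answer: $2447046$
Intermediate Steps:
$\left(1275547 + 2980769\right) - 1809270 = 4256316 - 1809270 = 2447046$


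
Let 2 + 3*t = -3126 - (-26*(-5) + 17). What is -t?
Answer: 3275/3 ≈ 1091.7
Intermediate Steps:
t = -3275/3 (t = -2/3 + (-3126 - (-26*(-5) + 17))/3 = -2/3 + (-3126 - (130 + 17))/3 = -2/3 + (-3126 - 1*147)/3 = -2/3 + (-3126 - 147)/3 = -2/3 + (1/3)*(-3273) = -2/3 - 1091 = -3275/3 ≈ -1091.7)
-t = -1*(-3275/3) = 3275/3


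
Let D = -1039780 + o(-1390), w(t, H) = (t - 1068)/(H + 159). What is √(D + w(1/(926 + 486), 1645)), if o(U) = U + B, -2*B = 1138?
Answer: I*√422456160199367261/636812 ≈ 1020.7*I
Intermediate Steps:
B = -569 (B = -½*1138 = -569)
o(U) = -569 + U (o(U) = U - 569 = -569 + U)
w(t, H) = (-1068 + t)/(159 + H)
D = -1041739 (D = -1039780 + (-569 - 1390) = -1039780 - 1959 = -1041739)
√(D + w(1/(926 + 486), 1645)) = √(-1041739 + (-1068 + 1/(926 + 486))/(159 + 1645)) = √(-1041739 + (-1068 + 1/1412)/1804) = √(-1041739 + (1/1804)*(-1508015/1412)) = √(-1041739 - 1508015/2547248) = √(-2653569092287/2547248) = I*√422456160199367261/636812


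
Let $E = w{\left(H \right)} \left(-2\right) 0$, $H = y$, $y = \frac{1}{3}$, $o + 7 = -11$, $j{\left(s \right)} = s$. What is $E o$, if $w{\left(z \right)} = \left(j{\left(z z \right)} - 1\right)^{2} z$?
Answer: $0$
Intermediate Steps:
$o = -18$ ($o = -7 - 11 = -18$)
$y = \frac{1}{3} \approx 0.33333$
$H = \frac{1}{3} \approx 0.33333$
$w{\left(z \right)} = z \left(-1 + z^{2}\right)^{2}$ ($w{\left(z \right)} = \left(z z - 1\right)^{2} z = \left(z^{2} - 1\right)^{2} z = \left(-1 + z^{2}\right)^{2} z = z \left(-1 + z^{2}\right)^{2}$)
$E = 0$ ($E = \frac{\left(-1 + \left(\frac{1}{3}\right)^{2}\right)^{2}}{3} \left(-2\right) 0 = \frac{\left(-1 + \frac{1}{9}\right)^{2}}{3} \left(-2\right) 0 = \frac{\left(- \frac{8}{9}\right)^{2}}{3} \left(-2\right) 0 = \frac{1}{3} \cdot \frac{64}{81} \left(-2\right) 0 = \frac{64}{243} \left(-2\right) 0 = \left(- \frac{128}{243}\right) 0 = 0$)
$E o = 0 \left(-18\right) = 0$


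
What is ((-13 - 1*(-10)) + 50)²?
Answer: 2209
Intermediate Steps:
((-13 - 1*(-10)) + 50)² = ((-13 + 10) + 50)² = (-3 + 50)² = 47² = 2209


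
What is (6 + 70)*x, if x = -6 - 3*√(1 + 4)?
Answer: -456 - 228*√5 ≈ -965.82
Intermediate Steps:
x = -6 - 3*√5 ≈ -12.708
(6 + 70)*x = (6 + 70)*(-6 - 3*√5) = 76*(-6 - 3*√5) = -456 - 228*√5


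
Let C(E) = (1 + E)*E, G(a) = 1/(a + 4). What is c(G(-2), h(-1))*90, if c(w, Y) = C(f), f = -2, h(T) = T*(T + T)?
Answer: 180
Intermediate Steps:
h(T) = 2*T² (h(T) = T*(2*T) = 2*T²)
G(a) = 1/(4 + a)
C(E) = E*(1 + E)
c(w, Y) = 2 (c(w, Y) = -2*(1 - 2) = -2*(-1) = 2)
c(G(-2), h(-1))*90 = 2*90 = 180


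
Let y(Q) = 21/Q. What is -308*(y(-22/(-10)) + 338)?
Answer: -107044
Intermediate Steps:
-308*(y(-22/(-10)) + 338) = -308*(21/((-22/(-10))) + 338) = -308*(21/((-22*(-⅒))) + 338) = -308*(21/(11/5) + 338) = -308*(21*(5/11) + 338) = -308*(105/11 + 338) = -308*3823/11 = -107044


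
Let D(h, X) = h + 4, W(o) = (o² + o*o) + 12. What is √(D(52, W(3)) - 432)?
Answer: 2*I*√94 ≈ 19.391*I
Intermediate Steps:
W(o) = 12 + 2*o² (W(o) = (o² + o²) + 12 = 2*o² + 12 = 12 + 2*o²)
D(h, X) = 4 + h
√(D(52, W(3)) - 432) = √((4 + 52) - 432) = √(56 - 432) = √(-376) = 2*I*√94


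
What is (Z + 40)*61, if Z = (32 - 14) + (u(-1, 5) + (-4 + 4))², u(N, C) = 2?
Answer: 3782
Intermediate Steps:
Z = 22 (Z = (32 - 14) + (2 + (-4 + 4))² = 18 + (2 + 0)² = 18 + 2² = 18 + 4 = 22)
(Z + 40)*61 = (22 + 40)*61 = 62*61 = 3782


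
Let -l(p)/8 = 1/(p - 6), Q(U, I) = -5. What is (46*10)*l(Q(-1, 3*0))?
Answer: 3680/11 ≈ 334.55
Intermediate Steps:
l(p) = -8/(-6 + p) (l(p) = -8/(p - 6) = -8/(-6 + p))
(46*10)*l(Q(-1, 3*0)) = (46*10)*(-8/(-6 - 5)) = 460*(-8/(-11)) = 460*(-8*(-1/11)) = 460*(8/11) = 3680/11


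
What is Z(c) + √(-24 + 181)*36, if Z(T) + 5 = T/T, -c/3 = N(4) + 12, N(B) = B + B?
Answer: -4 + 36*√157 ≈ 447.08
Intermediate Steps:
N(B) = 2*B
c = -60 (c = -3*(2*4 + 12) = -3*(8 + 12) = -3*20 = -60)
Z(T) = -4 (Z(T) = -5 + T/T = -5 + 1 = -4)
Z(c) + √(-24 + 181)*36 = -4 + √(-24 + 181)*36 = -4 + √157*36 = -4 + 36*√157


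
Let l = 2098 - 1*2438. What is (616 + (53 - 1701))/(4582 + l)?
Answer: -172/707 ≈ -0.24328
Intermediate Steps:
l = -340 (l = 2098 - 2438 = -340)
(616 + (53 - 1701))/(4582 + l) = (616 + (53 - 1701))/(4582 - 340) = (616 - 1648)/4242 = -1032*1/4242 = -172/707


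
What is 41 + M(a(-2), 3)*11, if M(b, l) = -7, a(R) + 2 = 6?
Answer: -36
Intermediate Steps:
a(R) = 4 (a(R) = -2 + 6 = 4)
41 + M(a(-2), 3)*11 = 41 - 7*11 = 41 - 77 = -36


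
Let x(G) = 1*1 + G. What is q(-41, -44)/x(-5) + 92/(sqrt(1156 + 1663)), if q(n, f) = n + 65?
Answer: -6 + 92*sqrt(2819)/2819 ≈ -4.2672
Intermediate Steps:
q(n, f) = 65 + n
x(G) = 1 + G
q(-41, -44)/x(-5) + 92/(sqrt(1156 + 1663)) = (65 - 41)/(1 - 5) + 92/(sqrt(1156 + 1663)) = 24/(-4) + 92/(sqrt(2819)) = 24*(-1/4) + 92*(sqrt(2819)/2819) = -6 + 92*sqrt(2819)/2819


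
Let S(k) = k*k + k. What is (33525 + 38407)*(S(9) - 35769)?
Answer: -2566461828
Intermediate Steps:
S(k) = k + k² (S(k) = k² + k = k + k²)
(33525 + 38407)*(S(9) - 35769) = (33525 + 38407)*(9*(1 + 9) - 35769) = 71932*(9*10 - 35769) = 71932*(90 - 35769) = 71932*(-35679) = -2566461828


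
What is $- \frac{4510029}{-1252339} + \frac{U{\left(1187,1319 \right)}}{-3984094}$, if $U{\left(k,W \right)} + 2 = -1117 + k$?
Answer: $\frac{8984147159837}{2494718147933} \approx 3.6013$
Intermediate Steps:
$U{\left(k,W \right)} = -1119 + k$ ($U{\left(k,W \right)} = -2 + \left(-1117 + k\right) = -1119 + k$)
$- \frac{4510029}{-1252339} + \frac{U{\left(1187,1319 \right)}}{-3984094} = - \frac{4510029}{-1252339} + \frac{-1119 + 1187}{-3984094} = \left(-4510029\right) \left(- \frac{1}{1252339}\right) + 68 \left(- \frac{1}{3984094}\right) = \frac{4510029}{1252339} - \frac{34}{1992047} = \frac{8984147159837}{2494718147933}$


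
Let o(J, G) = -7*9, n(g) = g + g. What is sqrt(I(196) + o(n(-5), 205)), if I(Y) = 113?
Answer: 5*sqrt(2) ≈ 7.0711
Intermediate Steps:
n(g) = 2*g
o(J, G) = -63
sqrt(I(196) + o(n(-5), 205)) = sqrt(113 - 63) = sqrt(50) = 5*sqrt(2)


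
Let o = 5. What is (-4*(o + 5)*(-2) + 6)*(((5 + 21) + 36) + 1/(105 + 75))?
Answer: 479923/90 ≈ 5332.5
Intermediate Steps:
(-4*(o + 5)*(-2) + 6)*(((5 + 21) + 36) + 1/(105 + 75)) = (-4*(5 + 5)*(-2) + 6)*(((5 + 21) + 36) + 1/(105 + 75)) = (-40*(-2) + 6)*((26 + 36) + 1/180) = (-4*(-20) + 6)*(62 + 1/180) = (80 + 6)*(11161/180) = 86*(11161/180) = 479923/90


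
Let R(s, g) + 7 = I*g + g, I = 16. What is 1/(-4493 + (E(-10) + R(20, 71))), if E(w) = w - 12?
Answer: -1/3315 ≈ -0.00030166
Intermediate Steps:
E(w) = -12 + w
R(s, g) = -7 + 17*g (R(s, g) = -7 + (16*g + g) = -7 + 17*g)
1/(-4493 + (E(-10) + R(20, 71))) = 1/(-4493 + ((-12 - 10) + (-7 + 17*71))) = 1/(-4493 + (-22 + (-7 + 1207))) = 1/(-4493 + (-22 + 1200)) = 1/(-4493 + 1178) = 1/(-3315) = -1/3315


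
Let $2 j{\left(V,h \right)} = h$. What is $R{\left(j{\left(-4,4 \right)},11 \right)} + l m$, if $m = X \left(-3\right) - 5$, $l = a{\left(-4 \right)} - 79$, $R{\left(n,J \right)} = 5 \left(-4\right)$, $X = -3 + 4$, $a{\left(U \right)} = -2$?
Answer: $628$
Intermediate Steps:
$j{\left(V,h \right)} = \frac{h}{2}$
$X = 1$
$R{\left(n,J \right)} = -20$
$l = -81$ ($l = -2 - 79 = -81$)
$m = -8$ ($m = 1 \left(-3\right) - 5 = -3 - 5 = -8$)
$R{\left(j{\left(-4,4 \right)},11 \right)} + l m = -20 - -648 = -20 + 648 = 628$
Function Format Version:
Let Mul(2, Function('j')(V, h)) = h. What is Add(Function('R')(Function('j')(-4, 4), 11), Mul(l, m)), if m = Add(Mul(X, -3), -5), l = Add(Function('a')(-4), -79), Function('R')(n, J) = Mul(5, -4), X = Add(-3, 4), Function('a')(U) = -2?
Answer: 628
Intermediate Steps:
Function('j')(V, h) = Mul(Rational(1, 2), h)
X = 1
Function('R')(n, J) = -20
l = -81 (l = Add(-2, -79) = -81)
m = -8 (m = Add(Mul(1, -3), -5) = Add(-3, -5) = -8)
Add(Function('R')(Function('j')(-4, 4), 11), Mul(l, m)) = Add(-20, Mul(-81, -8)) = Add(-20, 648) = 628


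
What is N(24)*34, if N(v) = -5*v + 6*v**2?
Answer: 113424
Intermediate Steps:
N(24)*34 = (24*(-5 + 6*24))*34 = (24*(-5 + 144))*34 = (24*139)*34 = 3336*34 = 113424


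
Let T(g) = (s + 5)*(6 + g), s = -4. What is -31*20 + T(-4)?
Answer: -618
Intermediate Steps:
T(g) = 6 + g (T(g) = (-4 + 5)*(6 + g) = 1*(6 + g) = 6 + g)
-31*20 + T(-4) = -31*20 + (6 - 4) = -620 + 2 = -618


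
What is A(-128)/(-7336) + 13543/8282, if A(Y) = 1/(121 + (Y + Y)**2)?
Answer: 3261559006527/1994553033032 ≈ 1.6352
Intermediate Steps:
A(Y) = 1/(121 + 4*Y**2) (A(Y) = 1/(121 + (2*Y)**2) = 1/(121 + 4*Y**2))
A(-128)/(-7336) + 13543/8282 = 1/((121 + 4*(-128)**2)*(-7336)) + 13543/8282 = -1/7336/(121 + 4*16384) + 13543*(1/8282) = -1/7336/(121 + 65536) + 13543/8282 = -1/7336/65657 + 13543/8282 = (1/65657)*(-1/7336) + 13543/8282 = -1/481659752 + 13543/8282 = 3261559006527/1994553033032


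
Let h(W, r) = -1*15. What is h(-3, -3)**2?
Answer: 225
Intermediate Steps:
h(W, r) = -15
h(-3, -3)**2 = (-15)**2 = 225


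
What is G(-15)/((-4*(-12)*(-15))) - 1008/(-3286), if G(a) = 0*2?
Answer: 504/1643 ≈ 0.30676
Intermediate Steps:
G(a) = 0
G(-15)/((-4*(-12)*(-15))) - 1008/(-3286) = 0/((-4*(-12)*(-15))) - 1008/(-3286) = 0/((48*(-15))) - 1008*(-1/3286) = 0/(-720) + 504/1643 = 0*(-1/720) + 504/1643 = 0 + 504/1643 = 504/1643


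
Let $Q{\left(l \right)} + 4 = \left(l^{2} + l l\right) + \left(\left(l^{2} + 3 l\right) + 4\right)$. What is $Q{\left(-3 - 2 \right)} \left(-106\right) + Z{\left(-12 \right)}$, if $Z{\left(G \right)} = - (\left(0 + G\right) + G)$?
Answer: $-6336$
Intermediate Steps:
$Z{\left(G \right)} = - 2 G$ ($Z{\left(G \right)} = - (G + G) = - 2 G$)
$Q{\left(l \right)} = 3 l + 3 l^{2}$ ($Q{\left(l \right)} = -4 + \left(\left(l^{2} + l l\right) + \left(\left(l^{2} + 3 l\right) + 4\right)\right) = -4 + \left(\left(l^{2} + l^{2}\right) + \left(4 + l^{2} + 3 l\right)\right) = -4 + \left(2 l^{2} + \left(4 + l^{2} + 3 l\right)\right) = -4 + \left(4 + 3 l + 3 l^{2}\right) = 3 l + 3 l^{2}$)
$Q{\left(-3 - 2 \right)} \left(-106\right) + Z{\left(-12 \right)} = 3 \left(-3 - 2\right) \left(1 - 5\right) \left(-106\right) - -24 = 3 \left(-5\right) \left(1 - 5\right) \left(-106\right) + 24 = 3 \left(-5\right) \left(-4\right) \left(-106\right) + 24 = 60 \left(-106\right) + 24 = -6360 + 24 = -6336$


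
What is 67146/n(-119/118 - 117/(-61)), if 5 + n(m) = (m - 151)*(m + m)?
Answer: -1739457551892/7202586007 ≈ -241.50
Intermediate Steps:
n(m) = -5 + 2*m*(-151 + m) (n(m) = -5 + (m - 151)*(m + m) = -5 + (-151 + m)*(2*m) = -5 + 2*m*(-151 + m))
67146/n(-119/118 - 117/(-61)) = 67146/(-5 - 302*(-119/118 - 117/(-61)) + 2*(-119/118 - 117/(-61))²) = 67146/(-5 - 302*(-119*1/118 - 117*(-1/61)) + 2*(-119*1/118 - 117*(-1/61))²) = 67146/(-5 - 302*(-119/118 + 117/61) + 2*(-119/118 + 117/61)²) = 67146/(-5 - 302*6547/7198 + 2*(6547/7198)²) = 67146/(-5 - 988597/3599 + 2*(42863209/51811204)) = 67146/(-5 - 988597/3599 + 42863209/25905602) = 67146/(-7202586007/25905602) = 67146*(-25905602/7202586007) = -1739457551892/7202586007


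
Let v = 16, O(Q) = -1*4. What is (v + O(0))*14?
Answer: 168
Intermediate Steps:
O(Q) = -4
(v + O(0))*14 = (16 - 4)*14 = 12*14 = 168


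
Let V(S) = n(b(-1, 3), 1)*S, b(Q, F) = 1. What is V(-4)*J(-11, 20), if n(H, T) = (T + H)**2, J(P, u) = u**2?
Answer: -6400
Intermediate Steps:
n(H, T) = (H + T)**2
V(S) = 4*S (V(S) = (1 + 1)**2*S = 2**2*S = 4*S)
V(-4)*J(-11, 20) = (4*(-4))*20**2 = -16*400 = -6400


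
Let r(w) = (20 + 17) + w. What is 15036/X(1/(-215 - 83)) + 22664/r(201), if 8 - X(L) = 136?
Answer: -84697/3808 ≈ -22.242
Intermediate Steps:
X(L) = -128 (X(L) = 8 - 1*136 = 8 - 136 = -128)
r(w) = 37 + w
15036/X(1/(-215 - 83)) + 22664/r(201) = 15036/(-128) + 22664/(37 + 201) = 15036*(-1/128) + 22664/238 = -3759/32 + 22664*(1/238) = -3759/32 + 11332/119 = -84697/3808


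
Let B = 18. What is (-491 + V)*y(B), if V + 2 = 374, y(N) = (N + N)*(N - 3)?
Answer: -64260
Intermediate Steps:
y(N) = 2*N*(-3 + N) (y(N) = (2*N)*(-3 + N) = 2*N*(-3 + N))
V = 372 (V = -2 + 374 = 372)
(-491 + V)*y(B) = (-491 + 372)*(2*18*(-3 + 18)) = -238*18*15 = -119*540 = -64260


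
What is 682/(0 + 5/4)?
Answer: 2728/5 ≈ 545.60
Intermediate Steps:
682/(0 + 5/4) = 682/(5/4) = (⅘)*682 = 2728/5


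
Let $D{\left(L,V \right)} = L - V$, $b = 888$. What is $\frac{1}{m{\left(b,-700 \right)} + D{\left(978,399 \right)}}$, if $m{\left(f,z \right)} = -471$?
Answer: $\frac{1}{108} \approx 0.0092593$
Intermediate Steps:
$\frac{1}{m{\left(b,-700 \right)} + D{\left(978,399 \right)}} = \frac{1}{-471 + \left(978 - 399\right)} = \frac{1}{-471 + 579} = \frac{1}{108}$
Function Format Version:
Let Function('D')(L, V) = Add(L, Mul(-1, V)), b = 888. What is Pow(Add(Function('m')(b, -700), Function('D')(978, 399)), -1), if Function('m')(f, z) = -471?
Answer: Rational(1, 108) ≈ 0.0092593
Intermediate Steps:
Pow(Add(Function('m')(b, -700), Function('D')(978, 399)), -1) = Pow(Add(-471, Add(978, Mul(-1, 399))), -1) = Pow(Add(-471, Add(978, -399)), -1) = Pow(Add(-471, 579), -1) = Pow(108, -1) = Rational(1, 108)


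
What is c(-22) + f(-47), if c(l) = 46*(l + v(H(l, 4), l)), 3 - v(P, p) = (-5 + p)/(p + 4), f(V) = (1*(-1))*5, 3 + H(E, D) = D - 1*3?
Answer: -948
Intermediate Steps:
H(E, D) = -6 + D (H(E, D) = -3 + (D - 1*3) = -3 + (D - 3) = -3 + (-3 + D) = -6 + D)
f(V) = -5 (f(V) = -1*5 = -5)
v(P, p) = 3 - (-5 + p)/(4 + p) (v(P, p) = 3 - (-5 + p)/(p + 4) = 3 - (-5 + p)/(4 + p))
c(l) = 46*l + 46*(17 + 2*l)/(4 + l) (c(l) = 46*(l + (17 + 2*l)/(4 + l)) = 46*l + 46*(17 + 2*l)/(4 + l))
c(-22) + f(-47) = 46*(17 + (-22)**2 + 6*(-22))/(4 - 22) - 5 = 46*(17 + 484 - 132)/(-18) - 5 = 46*(-1/18)*369 - 5 = -943 - 5 = -948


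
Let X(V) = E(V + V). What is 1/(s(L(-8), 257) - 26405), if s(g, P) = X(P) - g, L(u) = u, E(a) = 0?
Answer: -1/26397 ≈ -3.7883e-5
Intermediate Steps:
X(V) = 0
s(g, P) = -g (s(g, P) = 0 - g = -g)
1/(s(L(-8), 257) - 26405) = 1/(-1*(-8) - 26405) = 1/(8 - 26405) = 1/(-26397) = -1/26397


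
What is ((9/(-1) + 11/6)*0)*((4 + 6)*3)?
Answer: 0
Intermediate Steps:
((9/(-1) + 11/6)*0)*((4 + 6)*3) = ((9*(-1) + 11*(⅙))*0)*(10*3) = ((-9 + 11/6)*0)*30 = -43/6*0*30 = 0*30 = 0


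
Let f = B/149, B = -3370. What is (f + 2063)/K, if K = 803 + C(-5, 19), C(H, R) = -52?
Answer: 304017/111899 ≈ 2.7169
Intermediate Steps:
f = -3370/149 ≈ -22.617
K = 751 (K = 803 - 52 = 751)
(f + 2063)/K = (-3370/149 + 2063)/751 = (304017/149)*(1/751) = 304017/111899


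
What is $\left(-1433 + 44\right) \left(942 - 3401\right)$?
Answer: $3415551$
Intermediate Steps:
$\left(-1433 + 44\right) \left(942 - 3401\right) = \left(-1389\right) \left(-2459\right) = 3415551$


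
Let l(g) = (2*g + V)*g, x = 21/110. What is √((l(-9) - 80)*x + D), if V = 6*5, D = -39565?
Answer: I*√119792695/55 ≈ 199.0*I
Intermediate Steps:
V = 30
x = 21/110 (x = 21*(1/110) = 21/110 ≈ 0.19091)
l(g) = g*(30 + 2*g) (l(g) = (2*g + 30)*g = (30 + 2*g)*g = g*(30 + 2*g))
√((l(-9) - 80)*x + D) = √((2*(-9)*(15 - 9) - 80)*(21/110) - 39565) = √((2*(-9)*6 - 80)*(21/110) - 39565) = √((-108 - 80)*(21/110) - 39565) = √(-188*21/110 - 39565) = √(-1974/55 - 39565) = √(-2178049/55) = I*√119792695/55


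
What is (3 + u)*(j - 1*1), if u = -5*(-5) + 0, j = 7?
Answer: 168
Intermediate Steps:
u = 25 (u = 25 + 0 = 25)
(3 + u)*(j - 1*1) = (3 + 25)*(7 - 1*1) = 28*(7 - 1) = 28*6 = 168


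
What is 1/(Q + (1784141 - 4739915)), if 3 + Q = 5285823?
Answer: 1/2330046 ≈ 4.2918e-7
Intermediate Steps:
Q = 5285820 (Q = -3 + 5285823 = 5285820)
1/(Q + (1784141 - 4739915)) = 1/(5285820 + (1784141 - 4739915)) = 1/(5285820 - 2955774) = 1/2330046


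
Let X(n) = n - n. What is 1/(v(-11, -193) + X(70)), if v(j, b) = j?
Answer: -1/11 ≈ -0.090909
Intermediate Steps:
X(n) = 0
1/(v(-11, -193) + X(70)) = 1/(-11 + 0) = 1/(-11) = -1/11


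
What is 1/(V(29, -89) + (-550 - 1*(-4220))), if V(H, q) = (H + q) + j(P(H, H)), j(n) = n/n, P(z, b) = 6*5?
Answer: 1/3611 ≈ 0.00027693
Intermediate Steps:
P(z, b) = 30
j(n) = 1
V(H, q) = 1 + H + q (V(H, q) = (H + q) + 1 = 1 + H + q)
1/(V(29, -89) + (-550 - 1*(-4220))) = 1/((1 + 29 - 89) + (-550 - 1*(-4220))) = 1/(-59 + (-550 + 4220)) = 1/(-59 + 3670) = 1/3611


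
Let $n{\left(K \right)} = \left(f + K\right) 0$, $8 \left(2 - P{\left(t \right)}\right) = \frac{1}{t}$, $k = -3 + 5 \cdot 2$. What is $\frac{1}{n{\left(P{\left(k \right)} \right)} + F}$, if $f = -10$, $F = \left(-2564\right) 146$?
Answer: $- \frac{1}{374344} \approx -2.6713 \cdot 10^{-6}$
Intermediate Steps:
$k = 7$ ($k = -3 + 10 = 7$)
$F = -374344$
$P{\left(t \right)} = 2 - \frac{1}{8 t}$
$n{\left(K \right)} = 0$ ($n{\left(K \right)} = \left(-10 + K\right) 0 = 0$)
$\frac{1}{n{\left(P{\left(k \right)} \right)} + F} = \frac{1}{0 - 374344} = \frac{1}{-374344} = - \frac{1}{374344}$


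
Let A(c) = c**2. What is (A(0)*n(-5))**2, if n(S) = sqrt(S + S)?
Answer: 0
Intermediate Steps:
n(S) = sqrt(2)*sqrt(S) (n(S) = sqrt(2*S) = sqrt(2)*sqrt(S))
(A(0)*n(-5))**2 = (0**2*(sqrt(2)*sqrt(-5)))**2 = (0*(sqrt(2)*(I*sqrt(5))))**2 = (0*(I*sqrt(10)))**2 = 0**2 = 0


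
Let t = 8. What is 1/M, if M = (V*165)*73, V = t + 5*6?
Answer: 1/457710 ≈ 2.1848e-6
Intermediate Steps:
V = 38 (V = 8 + 5*6 = 8 + 30 = 38)
M = 457710 (M = (38*165)*73 = 6270*73 = 457710)
1/M = 1/457710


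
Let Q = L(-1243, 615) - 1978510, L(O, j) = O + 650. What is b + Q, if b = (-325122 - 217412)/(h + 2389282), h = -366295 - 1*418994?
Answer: -3174467900813/1603993 ≈ -1.9791e+6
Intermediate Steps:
L(O, j) = 650 + O
h = -785289 (h = -366295 - 418994 = -785289)
Q = -1979103 (Q = (650 - 1243) - 1978510 = -593 - 1978510 = -1979103)
b = -542534/1603993 (b = (-325122 - 217412)/(-785289 + 2389282) = -542534/1603993 ≈ -0.33824)
b + Q = -542534/1603993 - 1979103 = -3174467900813/1603993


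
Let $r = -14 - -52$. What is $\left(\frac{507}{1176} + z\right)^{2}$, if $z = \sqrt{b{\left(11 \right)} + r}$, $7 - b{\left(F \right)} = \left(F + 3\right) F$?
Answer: $- \frac{16720815}{153664} + \frac{169 i \sqrt{109}}{196} \approx -108.81 + 9.0021 i$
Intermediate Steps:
$r = 38$ ($r = -14 + 52 = 38$)
$b{\left(F \right)} = 7 - F \left(3 + F\right)$ ($b{\left(F \right)} = 7 - \left(F + 3\right) F = 7 - \left(3 + F\right) F = 7 - F \left(3 + F\right)$)
$z = i \sqrt{109}$ ($z = \sqrt{\left(7 - 11^{2} - 33\right) + 38} = \sqrt{\left(7 - 121 - 33\right) + 38} = \sqrt{-147 + 38} = \sqrt{-109} = i \sqrt{109} \approx 10.44 i$)
$\left(\frac{507}{1176} + z\right)^{2} = \left(\frac{507}{1176} + i \sqrt{109}\right)^{2} = \left(507 \cdot \frac{1}{1176} + i \sqrt{109}\right)^{2} = \left(\frac{169}{392} + i \sqrt{109}\right)^{2}$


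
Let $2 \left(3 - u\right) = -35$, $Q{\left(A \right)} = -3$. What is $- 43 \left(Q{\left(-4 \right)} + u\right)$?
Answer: $- \frac{1505}{2} \approx -752.5$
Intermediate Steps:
$u = \frac{41}{2}$ ($u = 3 - - \frac{35}{2} = 3 + \frac{35}{2} = \frac{41}{2} \approx 20.5$)
$- 43 \left(Q{\left(-4 \right)} + u\right) = - 43 \left(-3 + \frac{41}{2}\right) = \left(-43\right) \frac{35}{2} = - \frac{1505}{2}$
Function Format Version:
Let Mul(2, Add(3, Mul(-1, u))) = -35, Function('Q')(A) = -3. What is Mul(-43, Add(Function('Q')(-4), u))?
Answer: Rational(-1505, 2) ≈ -752.50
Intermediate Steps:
u = Rational(41, 2) (u = Add(3, Mul(Rational(-1, 2), -35)) = Add(3, Rational(35, 2)) = Rational(41, 2) ≈ 20.500)
Mul(-43, Add(Function('Q')(-4), u)) = Mul(-43, Add(-3, Rational(41, 2))) = Mul(-43, Rational(35, 2)) = Rational(-1505, 2)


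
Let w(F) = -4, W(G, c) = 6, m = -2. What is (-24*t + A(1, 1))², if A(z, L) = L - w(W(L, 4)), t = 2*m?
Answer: 10201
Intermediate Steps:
t = -4 (t = 2*(-2) = -4)
A(z, L) = 4 + L (A(z, L) = L - 1*(-4) = L + 4 = 4 + L)
(-24*t + A(1, 1))² = (-24*(-4) + (4 + 1))² = (96 + 5)² = 101² = 10201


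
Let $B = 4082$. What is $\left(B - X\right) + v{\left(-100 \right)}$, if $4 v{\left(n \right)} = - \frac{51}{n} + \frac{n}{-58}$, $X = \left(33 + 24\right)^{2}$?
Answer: $\frac{9669279}{11600} \approx 833.56$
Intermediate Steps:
$X = 3249$ ($X = 57^{2} = 3249$)
$v{\left(n \right)} = - \frac{51}{4 n} - \frac{n}{232}$ ($v{\left(n \right)} = \frac{- \frac{51}{n} + \frac{n}{-58}}{4} = \frac{- \frac{51}{n} + n \left(- \frac{1}{58}\right)}{4} = \frac{- \frac{51}{n} - \frac{n}{58}}{4} = - \frac{51}{4 n} - \frac{n}{232}$)
$\left(B - X\right) + v{\left(-100 \right)} = \left(4082 - 3249\right) + \frac{-2958 - \left(-100\right)^{2}}{232 \left(-100\right)} = \left(4082 - 3249\right) + \frac{1}{232} \left(- \frac{1}{100}\right) \left(-2958 - 10000\right) = 833 + \frac{1}{232} \left(- \frac{1}{100}\right) \left(-2958 - 10000\right) = 833 + \frac{1}{232} \left(- \frac{1}{100}\right) \left(-12958\right) = 833 + \frac{6479}{11600} = \frac{9669279}{11600}$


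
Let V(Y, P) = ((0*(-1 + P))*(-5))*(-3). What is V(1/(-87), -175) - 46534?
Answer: -46534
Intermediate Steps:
V(Y, P) = 0 (V(Y, P) = (0*(-5))*(-3) = 0*(-3) = 0)
V(1/(-87), -175) - 46534 = 0 - 46534 = -46534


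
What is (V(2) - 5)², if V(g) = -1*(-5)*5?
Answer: 400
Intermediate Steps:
V(g) = 25 (V(g) = 5*5 = 25)
(V(2) - 5)² = (25 - 5)² = 20² = 400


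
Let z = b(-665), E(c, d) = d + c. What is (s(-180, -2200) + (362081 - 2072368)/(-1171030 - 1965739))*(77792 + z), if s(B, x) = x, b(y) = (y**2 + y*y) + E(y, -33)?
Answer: -6633866588736072/3136769 ≈ -2.1149e+9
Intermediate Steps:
E(c, d) = c + d
b(y) = -33 + y + 2*y**2 (b(y) = (y**2 + y*y) + (y - 33) = (y**2 + y**2) + (-33 + y) = 2*y**2 + (-33 + y) = -33 + y + 2*y**2)
z = 883752 (z = -33 - 665 + 2*(-665)**2 = -33 - 665 + 2*442225 = -33 - 665 + 884450 = 883752)
(s(-180, -2200) + (362081 - 2072368)/(-1171030 - 1965739))*(77792 + z) = (-2200 + (362081 - 2072368)/(-1171030 - 1965739))*(77792 + 883752) = (-2200 - 1710287/(-3136769))*961544 = (-2200 - 1710287*(-1/3136769))*961544 = (-2200 + 1710287/3136769)*961544 = -6899181513/3136769*961544 = -6633866588736072/3136769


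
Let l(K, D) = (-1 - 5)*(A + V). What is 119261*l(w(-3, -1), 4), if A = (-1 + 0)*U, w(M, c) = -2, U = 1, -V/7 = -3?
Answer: -14311320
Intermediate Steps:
V = 21 (V = -7*(-3) = 21)
A = -1 (A = (-1 + 0)*1 = -1*1 = -1)
l(K, D) = -120 (l(K, D) = (-1 - 5)*(-1 + 21) = -6*20 = -120)
119261*l(w(-3, -1), 4) = 119261*(-120) = -14311320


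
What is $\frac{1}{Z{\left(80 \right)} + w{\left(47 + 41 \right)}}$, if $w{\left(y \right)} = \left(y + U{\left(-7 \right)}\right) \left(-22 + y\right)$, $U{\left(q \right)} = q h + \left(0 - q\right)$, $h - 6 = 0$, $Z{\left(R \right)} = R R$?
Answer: $\frac{1}{9898} \approx 0.00010103$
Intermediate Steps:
$Z{\left(R \right)} = R^{2}$
$h = 6$ ($h = 6 + 0 = 6$)
$U{\left(q \right)} = 5 q$ ($U{\left(q \right)} = q 6 + \left(0 - q\right) = 6 q - q = 5 q$)
$w{\left(y \right)} = \left(-35 + y\right) \left(-22 + y\right)$ ($w{\left(y \right)} = \left(y + 5 \left(-7\right)\right) \left(-22 + y\right) = \left(y - 35\right) \left(-22 + y\right) = \left(-35 + y\right) \left(-22 + y\right)$)
$\frac{1}{Z{\left(80 \right)} + w{\left(47 + 41 \right)}} = \frac{1}{80^{2} + \left(770 + \left(47 + 41\right)^{2} - 57 \left(47 + 41\right)\right)} = \frac{1}{6400 + \left(770 + 88^{2} - 5016\right)} = \frac{1}{6400 + \left(770 + 7744 - 5016\right)} = \frac{1}{6400 + 3498} = \frac{1}{9898}$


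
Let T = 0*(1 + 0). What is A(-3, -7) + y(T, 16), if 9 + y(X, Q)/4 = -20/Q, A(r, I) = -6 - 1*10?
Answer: -57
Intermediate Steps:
A(r, I) = -16 (A(r, I) = -6 - 10 = -16)
T = 0 (T = 0*1 = 0)
y(X, Q) = -36 - 80/Q (y(X, Q) = -36 + 4*(-20/Q) = -36 - 80/Q)
A(-3, -7) + y(T, 16) = -16 + (-36 - 80/16) = -16 + (-36 - 80*1/16) = -16 + (-36 - 5) = -16 - 41 = -57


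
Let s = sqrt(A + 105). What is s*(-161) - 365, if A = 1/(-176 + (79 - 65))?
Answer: -365 - 161*sqrt(34018)/18 ≈ -2014.7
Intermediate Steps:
A = -1/162 (A = 1/(-176 + 14) = 1/(-162) = -1/162 ≈ -0.0061728)
s = sqrt(34018)/18 (s = sqrt(-1/162 + 105) = sqrt(17009/162) = sqrt(34018)/18 ≈ 10.247)
s*(-161) - 365 = (sqrt(34018)/18)*(-161) - 365 = -161*sqrt(34018)/18 - 365 = -365 - 161*sqrt(34018)/18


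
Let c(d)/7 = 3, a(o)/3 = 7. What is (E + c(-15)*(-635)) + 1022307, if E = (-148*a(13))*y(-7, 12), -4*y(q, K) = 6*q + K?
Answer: 985662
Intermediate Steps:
a(o) = 21 (a(o) = 3*7 = 21)
y(q, K) = -3*q/2 - K/4 (y(q, K) = -(6*q + K)/4 = -(K + 6*q)/4 = -3*q/2 - K/4)
c(d) = 21 (c(d) = 7*3 = 21)
E = -23310 (E = (-148*21)*(-3/2*(-7) - 1/4*12) = -3108*(21/2 - 3) = -3108*15/2 = -23310)
(E + c(-15)*(-635)) + 1022307 = (-23310 + 21*(-635)) + 1022307 = (-23310 - 13335) + 1022307 = -36645 + 1022307 = 985662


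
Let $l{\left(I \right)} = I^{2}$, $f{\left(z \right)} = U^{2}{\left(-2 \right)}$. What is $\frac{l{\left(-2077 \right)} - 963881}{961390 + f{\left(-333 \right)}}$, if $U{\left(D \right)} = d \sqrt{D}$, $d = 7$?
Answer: $\frac{837512}{240323} \approx 3.4849$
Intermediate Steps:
$U{\left(D \right)} = 7 \sqrt{D}$
$f{\left(z \right)} = -98$ ($f{\left(z \right)} = \left(7 \sqrt{-2}\right)^{2} = \left(7 i \sqrt{2}\right)^{2} = -98$)
$\frac{l{\left(-2077 \right)} - 963881}{961390 + f{\left(-333 \right)}} = \frac{\left(-2077\right)^{2} - 963881}{961390 - 98} = \frac{4313929 - 963881}{961292} = 3350048 \cdot \frac{1}{961292} = \frac{837512}{240323}$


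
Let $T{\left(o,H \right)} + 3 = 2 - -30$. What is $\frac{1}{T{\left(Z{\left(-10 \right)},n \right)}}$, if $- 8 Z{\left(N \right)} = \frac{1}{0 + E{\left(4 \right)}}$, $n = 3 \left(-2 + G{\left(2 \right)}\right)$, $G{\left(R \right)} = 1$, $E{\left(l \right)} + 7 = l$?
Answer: $\frac{1}{29} \approx 0.034483$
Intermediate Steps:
$E{\left(l \right)} = -7 + l$
$n = -3$ ($n = 3 \left(-2 + 1\right) = 3 \left(-1\right) = -3$)
$Z{\left(N \right)} = \frac{1}{24}$ ($Z{\left(N \right)} = - \frac{1}{8 \left(0 + \left(-7 + 4\right)\right)} = - \frac{1}{8 \left(0 - 3\right)} = - \frac{1}{8 \left(-3\right)} = \left(- \frac{1}{8}\right) \left(- \frac{1}{3}\right) = \frac{1}{24}$)
$T{\left(o,H \right)} = 29$ ($T{\left(o,H \right)} = -3 + \left(2 - -30\right) = -3 + \left(2 + 30\right) = -3 + 32 = 29$)
$\frac{1}{T{\left(Z{\left(-10 \right)},n \right)}} = \frac{1}{29}$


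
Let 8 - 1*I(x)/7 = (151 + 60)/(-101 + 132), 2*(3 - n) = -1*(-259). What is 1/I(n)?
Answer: 31/259 ≈ 0.11969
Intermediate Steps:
n = -253/2 (n = 3 - (-1)*(-259)/2 = 3 - ½*259 = 3 - 259/2 = -253/2 ≈ -126.50)
I(x) = 259/31 (I(x) = 56 - 7*(151 + 60)/(-101 + 132) = 56 - 1477/31 = 259/31)
1/I(n) = 1/(259/31) = 31/259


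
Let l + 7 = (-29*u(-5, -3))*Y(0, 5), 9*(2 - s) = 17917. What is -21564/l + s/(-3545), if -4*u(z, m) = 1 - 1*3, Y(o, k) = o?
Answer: 688124713/223335 ≈ 3081.1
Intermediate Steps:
u(z, m) = 1/2 (u(z, m) = -(1 - 1*3)/4 = -(1 - 3)/4 = -1/4*(-2) = 1/2)
s = -17899/9 (s = 2 - 1/9*17917 = 2 - 17917/9 = -17899/9 ≈ -1988.8)
l = -7 (l = -7 - 29*1/2*0 = -7 - 29/2*0 = -7 + 0 = -7)
-21564/l + s/(-3545) = -21564/(-7) - 17899/9/(-3545) = -21564*(-1/7) - 17899/9*(-1/3545) = 21564/7 + 17899/31905 = 688124713/223335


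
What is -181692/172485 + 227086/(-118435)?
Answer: -1348613794/453961355 ≈ -2.9708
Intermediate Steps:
-181692/172485 + 227086/(-118435) = -181692*1/172485 + 227086*(-1/118435) = -20188/19165 - 227086/118435 = -1348613794/453961355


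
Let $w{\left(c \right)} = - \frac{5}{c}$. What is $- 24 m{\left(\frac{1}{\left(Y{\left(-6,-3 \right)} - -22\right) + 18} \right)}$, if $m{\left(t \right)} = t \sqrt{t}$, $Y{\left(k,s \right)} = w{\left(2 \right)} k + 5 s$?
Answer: $- \frac{3 \sqrt{10}}{100} \approx -0.094868$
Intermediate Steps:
$Y{\left(k,s \right)} = 5 s - \frac{5 k}{2}$ ($Y{\left(k,s \right)} = - \frac{5}{2} k + 5 s = \left(-5\right) \frac{1}{2} k + 5 s = - \frac{5 k}{2} + 5 s = 5 s - \frac{5 k}{2}$)
$m{\left(t \right)} = t^{\frac{3}{2}}$
$- 24 m{\left(\frac{1}{\left(Y{\left(-6,-3 \right)} - -22\right) + 18} \right)} = - 24 \left(\frac{1}{\left(\left(5 \left(-3\right) - -15\right) - -22\right) + 18}\right)^{\frac{3}{2}} = - 24 \left(\frac{1}{\left(\left(-15 + 15\right) + 22\right) + 18}\right)^{\frac{3}{2}} = - 24 \left(\frac{1}{\left(0 + 22\right) + 18}\right)^{\frac{3}{2}} = - 24 \left(\frac{1}{22 + 18}\right)^{\frac{3}{2}} = - 24 \left(\frac{1}{40}\right)^{\frac{3}{2}} = - \frac{24}{80 \sqrt{10}} = - 24 \frac{\sqrt{10}}{800} = - \frac{3 \sqrt{10}}{100}$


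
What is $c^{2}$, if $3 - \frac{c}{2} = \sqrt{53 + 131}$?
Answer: $772 - 48 \sqrt{46} \approx 446.45$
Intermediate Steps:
$c = 6 - 4 \sqrt{46}$ ($c = 6 - 2 \sqrt{53 + 131} = 6 - 2 \sqrt{184} = 6 - 2 \cdot 2 \sqrt{46} = 6 - 4 \sqrt{46} \approx -21.129$)
$c^{2} = \left(6 - 4 \sqrt{46}\right)^{2}$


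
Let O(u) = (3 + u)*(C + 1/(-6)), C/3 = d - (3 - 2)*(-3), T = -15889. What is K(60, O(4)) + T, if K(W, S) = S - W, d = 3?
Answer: -94945/6 ≈ -15824.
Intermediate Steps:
C = 18 (C = 3*(3 - (3 - 2)*(-3)) = 3*(3 - (-3)) = 3*(3 - 1*(-3)) = 3*(3 + 3) = 3*6 = 18)
O(u) = 107/2 + 107*u/6 (O(u) = (3 + u)*(18 + 1/(-6)) = (3 + u)*(18 + 1*(-⅙)) = (3 + u)*(18 - ⅙) = (3 + u)*(107/6) = 107/2 + 107*u/6)
K(60, O(4)) + T = ((107/2 + (107/6)*4) - 1*60) - 15889 = ((107/2 + 214/3) - 60) - 15889 = (749/6 - 60) - 15889 = 389/6 - 15889 = -94945/6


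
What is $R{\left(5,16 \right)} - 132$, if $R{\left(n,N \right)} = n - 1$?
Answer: $-128$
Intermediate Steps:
$R{\left(n,N \right)} = -1 + n$
$R{\left(5,16 \right)} - 132 = \left(-1 + 5\right) - 132 = 4 - 132 = -128$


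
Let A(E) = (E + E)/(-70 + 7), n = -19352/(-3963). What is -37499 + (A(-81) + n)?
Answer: -1040052961/27741 ≈ -37492.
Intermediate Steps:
n = 19352/3963 (n = -19352*(-1/3963) = 19352/3963 ≈ 4.8832)
A(E) = -2*E/63 (A(E) = (2*E)/(-63) = (2*E)*(-1/63) = -2*E/63)
-37499 + (A(-81) + n) = -37499 + (-2/63*(-81) + 19352/3963) = -37499 + (18/7 + 19352/3963) = -37499 + 206798/27741 = -1040052961/27741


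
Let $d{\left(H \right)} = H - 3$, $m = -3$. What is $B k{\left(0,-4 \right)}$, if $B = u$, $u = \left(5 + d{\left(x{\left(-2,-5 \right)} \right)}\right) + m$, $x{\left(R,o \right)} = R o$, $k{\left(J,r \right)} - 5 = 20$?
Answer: $225$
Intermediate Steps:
$k{\left(J,r \right)} = 25$ ($k{\left(J,r \right)} = 5 + 20 = 25$)
$d{\left(H \right)} = -3 + H$
$u = 9$ ($u = \left(5 - -7\right) - 3 = \left(5 + \left(-3 + 10\right)\right) - 3 = \left(5 + 7\right) - 3 = 12 - 3 = 9$)
$B = 9$
$B k{\left(0,-4 \right)} = 9 \cdot 25 = 225$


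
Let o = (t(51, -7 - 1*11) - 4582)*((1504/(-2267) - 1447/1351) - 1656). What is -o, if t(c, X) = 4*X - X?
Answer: -23537767560780/3062717 ≈ -7.6853e+6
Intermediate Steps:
t(c, X) = 3*X
o = 23537767560780/3062717 (o = (3*(-7 - 1*11) - 4582)*((1504/(-2267) - 1447/1351) - 1656) = (3*(-7 - 11) - 4582)*((1504*(-1/2267) - 1447*1/1351) - 1656) = (3*(-18) - 4582)*((-1504/2267 - 1447/1351) - 1656) = (-54 - 4582)*(-5312253/3062717 - 1656) = -4636*(-5077171605/3062717) = 23537767560780/3062717 ≈ 7.6853e+6)
-o = -1*23537767560780/3062717 = -23537767560780/3062717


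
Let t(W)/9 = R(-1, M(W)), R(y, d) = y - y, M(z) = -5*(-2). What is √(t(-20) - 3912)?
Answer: 2*I*√978 ≈ 62.546*I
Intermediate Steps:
M(z) = 10
R(y, d) = 0
t(W) = 0 (t(W) = 9*0 = 0)
√(t(-20) - 3912) = √(0 - 3912) = √(-3912) = 2*I*√978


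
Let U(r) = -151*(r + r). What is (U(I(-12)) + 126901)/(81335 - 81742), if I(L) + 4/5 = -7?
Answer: -58753/185 ≈ -317.58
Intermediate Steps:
I(L) = -39/5 (I(L) = -⅘ - 7 = -39/5)
U(r) = -302*r
(U(I(-12)) + 126901)/(81335 - 81742) = (-302*(-39/5) + 126901)/(81335 - 81742) = (11778/5 + 126901)/(-407) = (646283/5)*(-1/407) = -58753/185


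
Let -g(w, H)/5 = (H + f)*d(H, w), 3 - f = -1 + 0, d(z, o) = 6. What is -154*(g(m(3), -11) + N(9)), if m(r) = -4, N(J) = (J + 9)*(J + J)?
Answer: -82236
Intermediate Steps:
N(J) = 2*J*(9 + J) (N(J) = (9 + J)*(2*J) = 2*J*(9 + J))
f = 4 (f = 3 - (-1 + 0) = 3 - 1*(-1) = 3 + 1 = 4)
g(w, H) = -120 - 30*H (g(w, H) = -5*(H + 4)*6 = -5*(4 + H)*6 = -5*(24 + 6*H) = -120 - 30*H)
-154*(g(m(3), -11) + N(9)) = -154*((-120 - 30*(-11)) + 2*9*(9 + 9)) = -154*((-120 + 330) + 2*9*18) = -154*(210 + 324) = -154*534 = -82236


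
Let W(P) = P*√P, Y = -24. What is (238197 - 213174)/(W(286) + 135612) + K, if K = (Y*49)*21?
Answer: -113398373407743/4591805222 - 3578289*√286/9183610444 ≈ -24696.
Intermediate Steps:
W(P) = P^(3/2)
K = -24696 (K = -24*49*21 = -1176*21 = -24696)
(238197 - 213174)/(W(286) + 135612) + K = (238197 - 213174)/(286^(3/2) + 135612) - 24696 = 25023/(286*√286 + 135612) - 24696 = 25023/(135612 + 286*√286) - 24696 = -24696 + 25023/(135612 + 286*√286)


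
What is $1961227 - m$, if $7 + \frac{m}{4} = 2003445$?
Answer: $-6052525$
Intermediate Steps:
$m = 8013752$ ($m = -28 + 4 \cdot 2003445 = -28 + 8013780 = 8013752$)
$1961227 - m = 1961227 - 8013752 = -6052525$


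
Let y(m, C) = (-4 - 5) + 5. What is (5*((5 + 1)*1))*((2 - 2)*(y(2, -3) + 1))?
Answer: 0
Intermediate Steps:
y(m, C) = -4 (y(m, C) = -9 + 5 = -4)
(5*((5 + 1)*1))*((2 - 2)*(y(2, -3) + 1)) = (5*((5 + 1)*1))*((2 - 2)*(-4 + 1)) = (5*(6*1))*(0*(-3)) = (5*6)*0 = 30*0 = 0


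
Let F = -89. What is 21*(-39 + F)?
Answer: -2688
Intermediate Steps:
21*(-39 + F) = 21*(-39 - 89) = 21*(-128) = -2688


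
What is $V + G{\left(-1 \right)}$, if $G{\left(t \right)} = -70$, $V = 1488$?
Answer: $1418$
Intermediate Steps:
$V + G{\left(-1 \right)} = 1488 - 70 = 1418$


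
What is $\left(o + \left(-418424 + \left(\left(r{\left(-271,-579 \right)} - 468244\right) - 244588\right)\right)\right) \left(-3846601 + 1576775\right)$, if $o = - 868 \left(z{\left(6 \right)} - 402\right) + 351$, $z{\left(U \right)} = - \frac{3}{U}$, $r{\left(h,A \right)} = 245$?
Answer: $1773392355540$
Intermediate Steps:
$o = 349721$ ($o = - 868 \left(- \frac{3}{6} - 402\right) + 351 = - 868 \left(\left(-3\right) \frac{1}{6} - 402\right) + 351 = - 868 \left(- \frac{1}{2} - 402\right) + 351 = \left(-868\right) \left(- \frac{805}{2}\right) + 351 = 349370 + 351 = 349721$)
$\left(o + \left(-418424 + \left(\left(r{\left(-271,-579 \right)} - 468244\right) - 244588\right)\right)\right) \left(-3846601 + 1576775\right) = \left(349721 + \left(-418424 + \left(\left(245 - 468244\right) - 244588\right)\right)\right) \left(-3846601 + 1576775\right) = \left(349721 - 1131011\right) \left(-2269826\right) = \left(-781290\right) \left(-2269826\right) = 1773392355540$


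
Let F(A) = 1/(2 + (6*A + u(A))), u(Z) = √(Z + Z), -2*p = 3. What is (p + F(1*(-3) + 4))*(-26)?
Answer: 1105/31 + 13*√2/31 ≈ 36.238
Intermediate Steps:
p = -3/2 (p = -½*3 = -3/2 ≈ -1.5000)
u(Z) = √2*√Z (u(Z) = √(2*Z) = √2*√Z)
F(A) = 1/(2 + 6*A + √2*√A) (F(A) = 1/(2 + (6*A + √2*√A)) = 1/(2 + 6*A + √2*√A))
(p + F(1*(-3) + 4))*(-26) = (-3/2 + 1/(2 + 6*(1*(-3) + 4) + √2*√(1*(-3) + 4)))*(-26) = (-3/2 + 1/(2 + 6*(-3 + 4) + √2*√(-3 + 4)))*(-26) = (-3/2 + 1/(2 + 6*1 + √2*√1))*(-26) = (-3/2 + 1/(2 + 6 + √2*1))*(-26) = (-3/2 + 1/(2 + 6 + √2))*(-26) = (-3/2 + 1/(8 + √2))*(-26) = 39 - 26/(8 + √2)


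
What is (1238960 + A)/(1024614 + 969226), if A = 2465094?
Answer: 1852027/996920 ≈ 1.8577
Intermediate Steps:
(1238960 + A)/(1024614 + 969226) = (1238960 + 2465094)/(1024614 + 969226) = 3704054/1993840 = 3704054*(1/1993840) = 1852027/996920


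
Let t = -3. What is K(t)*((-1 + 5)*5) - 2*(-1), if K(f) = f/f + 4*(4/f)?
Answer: -254/3 ≈ -84.667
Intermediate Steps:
K(f) = 1 + 16/f
K(t)*((-1 + 5)*5) - 2*(-1) = ((16 - 3)/(-3))*((-1 + 5)*5) - 2*(-1) = (-⅓*13)*(4*5) + 2 = -13/3*20 + 2 = -260/3 + 2 = -254/3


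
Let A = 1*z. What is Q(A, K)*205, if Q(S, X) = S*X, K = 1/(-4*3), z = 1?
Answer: -205/12 ≈ -17.083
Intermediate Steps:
A = 1 (A = 1*1 = 1)
K = -1/12 (K = 1/(-12) = -1/12 ≈ -0.083333)
Q(A, K)*205 = (1*(-1/12))*205 = -1/12*205 = -205/12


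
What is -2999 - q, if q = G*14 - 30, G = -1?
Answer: -2955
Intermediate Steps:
q = -44 (q = -1*14 - 30 = -14 - 30 = -44)
-2999 - q = -2999 - 1*(-44) = -2999 + 44 = -2955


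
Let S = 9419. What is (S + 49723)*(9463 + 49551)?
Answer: 3490205988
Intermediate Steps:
(S + 49723)*(9463 + 49551) = (9419 + 49723)*(9463 + 49551) = 59142*59014 = 3490205988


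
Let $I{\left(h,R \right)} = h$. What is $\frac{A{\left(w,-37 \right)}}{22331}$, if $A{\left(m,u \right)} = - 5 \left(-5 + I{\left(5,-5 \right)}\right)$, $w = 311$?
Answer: $0$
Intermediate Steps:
$A{\left(m,u \right)} = 0$ ($A{\left(m,u \right)} = - 5 \left(-5 + 5\right) = \left(-5\right) 0 = 0$)
$\frac{A{\left(w,-37 \right)}}{22331} = \frac{0}{22331} = 0 \cdot \frac{1}{22331} = 0$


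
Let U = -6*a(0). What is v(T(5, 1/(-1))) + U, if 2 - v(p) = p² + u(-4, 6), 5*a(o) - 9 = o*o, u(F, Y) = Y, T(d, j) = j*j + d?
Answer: -254/5 ≈ -50.800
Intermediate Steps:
T(d, j) = d + j² (T(d, j) = j² + d = d + j²)
a(o) = 9/5 + o²/5 (a(o) = 9/5 + (o*o)/5 = 9/5 + o²/5)
v(p) = -4 - p² (v(p) = 2 - (p² + 6) = 2 - (6 + p²) = 2 + (-6 - p²) = -4 - p²)
U = -54/5 (U = -6*(9/5 + (⅕)*0²) = -6*(9/5 + (⅕)*0) = -6*(9/5 + 0) = -6*9/5 = -54/5 ≈ -10.800)
v(T(5, 1/(-1))) + U = (-4 - (5 + (1/(-1))²)²) - 54/5 = (-4 - (5 + (-1)²)²) - 54/5 = (-4 - (5 + 1)²) - 54/5 = (-4 - 1*6²) - 54/5 = (-4 - 1*36) - 54/5 = (-4 - 36) - 54/5 = -40 - 54/5 = -254/5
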